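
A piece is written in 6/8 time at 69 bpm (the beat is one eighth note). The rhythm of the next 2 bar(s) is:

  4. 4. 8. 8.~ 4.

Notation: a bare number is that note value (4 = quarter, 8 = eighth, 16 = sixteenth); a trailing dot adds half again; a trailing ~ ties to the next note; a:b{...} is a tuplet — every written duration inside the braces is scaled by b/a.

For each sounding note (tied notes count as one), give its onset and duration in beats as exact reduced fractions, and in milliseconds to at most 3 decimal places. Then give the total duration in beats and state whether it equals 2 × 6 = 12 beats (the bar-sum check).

1) 0.0ms=0b +2608.696ms=3b
2) 2608.696ms=3b +2608.696ms=3b
3) 5217.391ms=6b +1304.348ms=3/2b
4) 6521.739ms=15/2b +3913.043ms=9/2b
Σ=12b of 12 (69bpm 6/8) — PASS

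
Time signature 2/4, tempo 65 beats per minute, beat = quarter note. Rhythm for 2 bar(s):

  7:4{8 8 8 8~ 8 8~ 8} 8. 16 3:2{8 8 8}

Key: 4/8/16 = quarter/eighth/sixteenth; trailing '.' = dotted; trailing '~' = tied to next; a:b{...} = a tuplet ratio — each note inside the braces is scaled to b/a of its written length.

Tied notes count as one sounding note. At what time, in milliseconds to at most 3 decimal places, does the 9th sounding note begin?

1. 0.0ms @ 0 + 263.736ms (2/7)
2. 263.736ms @ 2/7 + 263.736ms (2/7)
3. 527.473ms @ 4/7 + 263.736ms (2/7)
4. 791.209ms @ 6/7 + 527.473ms (4/7)
5. 1318.681ms @ 10/7 + 527.473ms (4/7)
6. 1846.154ms @ 2 + 692.308ms (3/4)
7. 2538.462ms @ 11/4 + 230.769ms (1/4)
8. 2769.231ms @ 3 + 307.692ms (1/3)
9. 3076.923ms @ 10/3 + 307.692ms (1/3)
10. 3384.615ms @ 11/3 + 307.692ms (1/3)

note 9 onset = 10/3b = 3076.923ms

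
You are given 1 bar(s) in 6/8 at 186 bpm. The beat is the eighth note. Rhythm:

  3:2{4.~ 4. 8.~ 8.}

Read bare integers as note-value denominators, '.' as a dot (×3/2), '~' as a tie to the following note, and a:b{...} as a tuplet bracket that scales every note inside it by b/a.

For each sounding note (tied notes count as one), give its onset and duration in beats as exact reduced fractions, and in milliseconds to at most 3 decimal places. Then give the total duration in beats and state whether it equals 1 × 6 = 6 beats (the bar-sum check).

1) 0.0ms=0b +1290.323ms=4b
2) 1290.323ms=4b +645.161ms=2b
Σ=6b of 6 (186bpm 6/8) — PASS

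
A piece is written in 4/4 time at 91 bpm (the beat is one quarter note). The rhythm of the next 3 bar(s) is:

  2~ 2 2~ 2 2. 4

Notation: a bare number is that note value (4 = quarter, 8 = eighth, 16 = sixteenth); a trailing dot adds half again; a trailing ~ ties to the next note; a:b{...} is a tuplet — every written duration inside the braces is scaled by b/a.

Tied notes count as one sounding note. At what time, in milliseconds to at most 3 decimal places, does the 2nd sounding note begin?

1. 0.0ms @ 0 + 2637.363ms (4)
2. 2637.363ms @ 4 + 2637.363ms (4)
3. 5274.725ms @ 8 + 1978.022ms (3)
4. 7252.747ms @ 11 + 659.341ms (1)

note 2 onset = 4b = 2637.363ms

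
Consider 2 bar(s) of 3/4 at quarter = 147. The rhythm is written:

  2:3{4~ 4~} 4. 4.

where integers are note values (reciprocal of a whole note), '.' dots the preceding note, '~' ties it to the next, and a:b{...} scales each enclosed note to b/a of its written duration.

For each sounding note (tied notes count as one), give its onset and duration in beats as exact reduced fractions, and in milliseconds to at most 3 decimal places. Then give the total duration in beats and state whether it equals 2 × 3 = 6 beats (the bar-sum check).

1) 0.0ms=0b +1836.735ms=9/2b
2) 1836.735ms=9/2b +612.245ms=3/2b
Σ=6b of 6 (147bpm 3/4) — PASS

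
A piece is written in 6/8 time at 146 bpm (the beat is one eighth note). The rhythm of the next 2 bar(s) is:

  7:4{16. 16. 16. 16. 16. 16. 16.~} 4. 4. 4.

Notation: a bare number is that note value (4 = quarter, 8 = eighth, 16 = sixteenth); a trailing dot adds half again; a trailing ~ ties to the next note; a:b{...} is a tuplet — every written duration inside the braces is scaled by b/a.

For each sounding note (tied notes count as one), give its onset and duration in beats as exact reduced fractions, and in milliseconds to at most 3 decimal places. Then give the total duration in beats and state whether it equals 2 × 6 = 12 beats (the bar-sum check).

1) 0.0ms=0b +176.125ms=3/7b
2) 176.125ms=3/7b +176.125ms=3/7b
3) 352.25ms=6/7b +176.125ms=3/7b
4) 528.376ms=9/7b +176.125ms=3/7b
5) 704.501ms=12/7b +176.125ms=3/7b
6) 880.626ms=15/7b +176.125ms=3/7b
7) 1056.751ms=18/7b +1409.002ms=24/7b
8) 2465.753ms=6b +1232.877ms=3b
9) 3698.63ms=9b +1232.877ms=3b
Σ=12b of 12 (146bpm 6/8) — PASS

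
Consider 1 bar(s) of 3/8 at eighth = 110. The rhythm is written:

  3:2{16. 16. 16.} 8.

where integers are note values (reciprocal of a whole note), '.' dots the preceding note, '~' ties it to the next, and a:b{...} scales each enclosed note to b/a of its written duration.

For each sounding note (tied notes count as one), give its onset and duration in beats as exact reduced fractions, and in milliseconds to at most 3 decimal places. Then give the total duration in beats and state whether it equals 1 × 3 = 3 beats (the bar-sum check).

1) 0.0ms=0b +272.727ms=1/2b
2) 272.727ms=1/2b +272.727ms=1/2b
3) 545.455ms=1b +272.727ms=1/2b
4) 818.182ms=3/2b +818.182ms=3/2b
Σ=3b of 3 (110bpm 3/8) — PASS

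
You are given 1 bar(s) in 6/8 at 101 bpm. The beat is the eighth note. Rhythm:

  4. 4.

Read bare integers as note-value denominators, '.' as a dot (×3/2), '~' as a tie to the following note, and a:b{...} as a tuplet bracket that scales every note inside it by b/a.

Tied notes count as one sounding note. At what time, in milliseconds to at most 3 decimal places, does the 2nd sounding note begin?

note 2 onset = 3b = 1782.178ms

1. 0.0ms @ 0 + 1782.178ms (3)
2. 1782.178ms @ 3 + 1782.178ms (3)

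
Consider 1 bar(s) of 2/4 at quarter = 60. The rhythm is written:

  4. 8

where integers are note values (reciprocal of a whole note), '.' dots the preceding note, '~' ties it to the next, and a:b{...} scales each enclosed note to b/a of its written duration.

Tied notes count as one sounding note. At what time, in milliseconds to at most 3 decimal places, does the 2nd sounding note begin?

1. 0.0ms @ 0 + 1500.0ms (3/2)
2. 1500.0ms @ 3/2 + 500.0ms (1/2)

note 2 onset = 3/2b = 1500.0ms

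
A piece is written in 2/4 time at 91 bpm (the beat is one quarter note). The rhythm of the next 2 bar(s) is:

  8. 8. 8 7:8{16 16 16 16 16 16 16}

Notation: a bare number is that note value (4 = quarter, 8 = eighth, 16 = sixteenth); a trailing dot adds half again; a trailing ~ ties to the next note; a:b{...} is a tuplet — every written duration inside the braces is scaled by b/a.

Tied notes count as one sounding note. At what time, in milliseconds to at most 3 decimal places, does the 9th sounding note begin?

note 9 onset = 24/7b = 2260.597ms

1. 0.0ms @ 0 + 494.505ms (3/4)
2. 494.505ms @ 3/4 + 494.505ms (3/4)
3. 989.011ms @ 3/2 + 329.67ms (1/2)
4. 1318.681ms @ 2 + 188.383ms (2/7)
5. 1507.064ms @ 16/7 + 188.383ms (2/7)
6. 1695.447ms @ 18/7 + 188.383ms (2/7)
7. 1883.83ms @ 20/7 + 188.383ms (2/7)
8. 2072.214ms @ 22/7 + 188.383ms (2/7)
9. 2260.597ms @ 24/7 + 188.383ms (2/7)
10. 2448.98ms @ 26/7 + 188.383ms (2/7)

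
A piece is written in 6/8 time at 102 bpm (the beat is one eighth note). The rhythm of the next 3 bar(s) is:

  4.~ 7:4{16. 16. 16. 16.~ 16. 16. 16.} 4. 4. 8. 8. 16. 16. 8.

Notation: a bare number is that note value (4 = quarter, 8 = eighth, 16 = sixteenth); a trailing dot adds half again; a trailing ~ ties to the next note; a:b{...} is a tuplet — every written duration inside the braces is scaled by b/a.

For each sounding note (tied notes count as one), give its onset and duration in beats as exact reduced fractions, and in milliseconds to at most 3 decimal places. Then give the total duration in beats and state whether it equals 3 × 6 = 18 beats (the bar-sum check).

1) 0.0ms=0b +2016.807ms=24/7b
2) 2016.807ms=24/7b +252.101ms=3/7b
3) 2268.908ms=27/7b +252.101ms=3/7b
4) 2521.008ms=30/7b +504.202ms=6/7b
5) 3025.21ms=36/7b +252.101ms=3/7b
6) 3277.311ms=39/7b +252.101ms=3/7b
7) 3529.412ms=6b +1764.706ms=3b
8) 5294.118ms=9b +1764.706ms=3b
9) 7058.824ms=12b +882.353ms=3/2b
10) 7941.176ms=27/2b +882.353ms=3/2b
11) 8823.529ms=15b +441.176ms=3/4b
12) 9264.706ms=63/4b +441.176ms=3/4b
13) 9705.882ms=33/2b +882.353ms=3/2b
Σ=18b of 18 (102bpm 6/8) — PASS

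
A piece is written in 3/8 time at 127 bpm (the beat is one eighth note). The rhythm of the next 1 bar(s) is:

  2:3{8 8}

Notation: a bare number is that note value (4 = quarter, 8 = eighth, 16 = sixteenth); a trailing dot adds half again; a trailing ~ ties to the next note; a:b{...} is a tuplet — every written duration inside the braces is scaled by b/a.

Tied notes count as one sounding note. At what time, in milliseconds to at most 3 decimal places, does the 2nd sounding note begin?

1. 0.0ms @ 0 + 708.661ms (3/2)
2. 708.661ms @ 3/2 + 708.661ms (3/2)

note 2 onset = 3/2b = 708.661ms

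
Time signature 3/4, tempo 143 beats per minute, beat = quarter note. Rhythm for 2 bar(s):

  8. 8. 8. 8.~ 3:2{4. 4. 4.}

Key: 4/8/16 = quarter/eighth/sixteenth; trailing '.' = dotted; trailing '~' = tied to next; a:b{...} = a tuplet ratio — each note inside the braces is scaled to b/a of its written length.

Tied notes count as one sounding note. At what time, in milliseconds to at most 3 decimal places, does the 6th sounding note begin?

note 6 onset = 5b = 2097.902ms

1. 0.0ms @ 0 + 314.685ms (3/4)
2. 314.685ms @ 3/4 + 314.685ms (3/4)
3. 629.371ms @ 3/2 + 314.685ms (3/4)
4. 944.056ms @ 9/4 + 734.266ms (7/4)
5. 1678.322ms @ 4 + 419.58ms (1)
6. 2097.902ms @ 5 + 419.58ms (1)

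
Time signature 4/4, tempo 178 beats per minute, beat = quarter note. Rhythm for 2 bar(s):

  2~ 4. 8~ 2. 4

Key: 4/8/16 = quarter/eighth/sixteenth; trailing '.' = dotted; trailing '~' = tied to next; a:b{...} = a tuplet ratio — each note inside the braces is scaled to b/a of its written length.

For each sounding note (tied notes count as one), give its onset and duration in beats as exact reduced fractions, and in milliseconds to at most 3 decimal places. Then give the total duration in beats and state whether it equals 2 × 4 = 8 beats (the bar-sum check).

1) 0.0ms=0b +1179.775ms=7/2b
2) 1179.775ms=7/2b +1179.775ms=7/2b
3) 2359.551ms=7b +337.079ms=1b
Σ=8b of 8 (178bpm 4/4) — PASS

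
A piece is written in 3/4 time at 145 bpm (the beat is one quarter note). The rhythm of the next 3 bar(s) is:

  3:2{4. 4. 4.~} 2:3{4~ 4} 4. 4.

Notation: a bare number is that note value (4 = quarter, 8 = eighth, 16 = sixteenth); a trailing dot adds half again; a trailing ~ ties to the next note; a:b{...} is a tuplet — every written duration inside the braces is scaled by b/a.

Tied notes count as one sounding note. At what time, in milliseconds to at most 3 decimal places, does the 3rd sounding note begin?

note 3 onset = 2b = 827.586ms

1. 0.0ms @ 0 + 413.793ms (1)
2. 413.793ms @ 1 + 413.793ms (1)
3. 827.586ms @ 2 + 1655.172ms (4)
4. 2482.759ms @ 6 + 620.69ms (3/2)
5. 3103.448ms @ 15/2 + 620.69ms (3/2)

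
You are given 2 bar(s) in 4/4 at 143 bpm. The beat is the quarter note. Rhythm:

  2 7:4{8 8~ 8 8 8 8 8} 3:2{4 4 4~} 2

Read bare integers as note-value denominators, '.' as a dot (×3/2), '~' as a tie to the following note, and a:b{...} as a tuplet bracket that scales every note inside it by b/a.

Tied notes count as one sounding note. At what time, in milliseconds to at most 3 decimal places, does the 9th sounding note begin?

1. 0.0ms @ 0 + 839.161ms (2)
2. 839.161ms @ 2 + 119.88ms (2/7)
3. 959.041ms @ 16/7 + 239.76ms (4/7)
4. 1198.801ms @ 20/7 + 119.88ms (2/7)
5. 1318.681ms @ 22/7 + 119.88ms (2/7)
6. 1438.561ms @ 24/7 + 119.88ms (2/7)
7. 1558.442ms @ 26/7 + 119.88ms (2/7)
8. 1678.322ms @ 4 + 279.72ms (2/3)
9. 1958.042ms @ 14/3 + 279.72ms (2/3)
10. 2237.762ms @ 16/3 + 1118.881ms (8/3)

note 9 onset = 14/3b = 1958.042ms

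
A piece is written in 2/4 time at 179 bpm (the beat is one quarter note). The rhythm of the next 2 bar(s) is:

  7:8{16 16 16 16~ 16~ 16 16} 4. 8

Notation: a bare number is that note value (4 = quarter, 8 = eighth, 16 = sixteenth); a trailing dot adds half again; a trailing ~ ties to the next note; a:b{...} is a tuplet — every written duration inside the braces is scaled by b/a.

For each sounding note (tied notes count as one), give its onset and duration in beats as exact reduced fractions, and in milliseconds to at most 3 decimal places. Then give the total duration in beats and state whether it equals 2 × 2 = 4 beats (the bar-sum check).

1) 0.0ms=0b +95.77ms=2/7b
2) 95.77ms=2/7b +95.77ms=2/7b
3) 191.54ms=4/7b +95.77ms=2/7b
4) 287.31ms=6/7b +287.31ms=6/7b
5) 574.621ms=12/7b +95.77ms=2/7b
6) 670.391ms=2b +502.793ms=3/2b
7) 1173.184ms=7/2b +167.598ms=1/2b
Σ=4b of 4 (179bpm 2/4) — PASS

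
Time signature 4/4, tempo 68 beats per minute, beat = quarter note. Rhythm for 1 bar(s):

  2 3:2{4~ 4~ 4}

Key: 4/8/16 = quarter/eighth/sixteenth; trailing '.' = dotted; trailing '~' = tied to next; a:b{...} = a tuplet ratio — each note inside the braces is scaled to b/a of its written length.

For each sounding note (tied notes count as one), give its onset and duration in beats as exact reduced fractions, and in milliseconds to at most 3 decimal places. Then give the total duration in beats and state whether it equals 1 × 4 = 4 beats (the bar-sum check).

1) 0.0ms=0b +1764.706ms=2b
2) 1764.706ms=2b +1764.706ms=2b
Σ=4b of 4 (68bpm 4/4) — PASS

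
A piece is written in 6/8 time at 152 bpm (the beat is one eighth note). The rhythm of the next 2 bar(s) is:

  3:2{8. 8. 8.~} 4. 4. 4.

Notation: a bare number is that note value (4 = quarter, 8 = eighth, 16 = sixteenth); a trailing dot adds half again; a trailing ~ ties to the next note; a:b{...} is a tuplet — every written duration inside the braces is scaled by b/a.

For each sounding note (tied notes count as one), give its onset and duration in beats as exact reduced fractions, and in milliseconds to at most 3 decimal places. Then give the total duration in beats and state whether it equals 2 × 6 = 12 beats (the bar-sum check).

1) 0.0ms=0b +394.737ms=1b
2) 394.737ms=1b +394.737ms=1b
3) 789.474ms=2b +1578.947ms=4b
4) 2368.421ms=6b +1184.211ms=3b
5) 3552.632ms=9b +1184.211ms=3b
Σ=12b of 12 (152bpm 6/8) — PASS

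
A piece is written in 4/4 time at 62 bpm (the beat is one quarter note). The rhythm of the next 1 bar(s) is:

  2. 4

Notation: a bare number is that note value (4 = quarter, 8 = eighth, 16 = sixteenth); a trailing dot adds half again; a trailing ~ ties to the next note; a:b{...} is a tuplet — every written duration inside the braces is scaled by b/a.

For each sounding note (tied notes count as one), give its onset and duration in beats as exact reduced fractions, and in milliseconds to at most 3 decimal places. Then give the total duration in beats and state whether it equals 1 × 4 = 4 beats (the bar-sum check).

1) 0.0ms=0b +2903.226ms=3b
2) 2903.226ms=3b +967.742ms=1b
Σ=4b of 4 (62bpm 4/4) — PASS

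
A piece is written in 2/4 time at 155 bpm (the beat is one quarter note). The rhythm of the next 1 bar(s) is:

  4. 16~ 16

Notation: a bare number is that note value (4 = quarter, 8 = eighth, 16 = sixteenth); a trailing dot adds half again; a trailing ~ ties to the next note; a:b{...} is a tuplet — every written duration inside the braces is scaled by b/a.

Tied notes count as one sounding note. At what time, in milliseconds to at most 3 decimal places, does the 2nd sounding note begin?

note 2 onset = 3/2b = 580.645ms

1. 0.0ms @ 0 + 580.645ms (3/2)
2. 580.645ms @ 3/2 + 193.548ms (1/2)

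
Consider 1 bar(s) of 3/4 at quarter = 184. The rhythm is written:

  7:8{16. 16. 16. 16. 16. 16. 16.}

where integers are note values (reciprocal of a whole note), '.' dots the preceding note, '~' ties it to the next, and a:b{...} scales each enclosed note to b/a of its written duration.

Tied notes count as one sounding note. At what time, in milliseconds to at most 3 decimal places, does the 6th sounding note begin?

note 6 onset = 15/7b = 698.758ms

1. 0.0ms @ 0 + 139.752ms (3/7)
2. 139.752ms @ 3/7 + 139.752ms (3/7)
3. 279.503ms @ 6/7 + 139.752ms (3/7)
4. 419.255ms @ 9/7 + 139.752ms (3/7)
5. 559.006ms @ 12/7 + 139.752ms (3/7)
6. 698.758ms @ 15/7 + 139.752ms (3/7)
7. 838.509ms @ 18/7 + 139.752ms (3/7)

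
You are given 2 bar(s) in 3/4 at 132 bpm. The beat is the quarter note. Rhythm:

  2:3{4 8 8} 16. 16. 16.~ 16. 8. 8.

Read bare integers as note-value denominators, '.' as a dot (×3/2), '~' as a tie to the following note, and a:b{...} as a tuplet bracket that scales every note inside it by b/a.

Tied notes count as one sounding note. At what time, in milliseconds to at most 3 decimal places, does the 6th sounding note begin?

note 6 onset = 15/4b = 1704.545ms

1. 0.0ms @ 0 + 681.818ms (3/2)
2. 681.818ms @ 3/2 + 340.909ms (3/4)
3. 1022.727ms @ 9/4 + 340.909ms (3/4)
4. 1363.636ms @ 3 + 170.455ms (3/8)
5. 1534.091ms @ 27/8 + 170.455ms (3/8)
6. 1704.545ms @ 15/4 + 340.909ms (3/4)
7. 2045.455ms @ 9/2 + 340.909ms (3/4)
8. 2386.364ms @ 21/4 + 340.909ms (3/4)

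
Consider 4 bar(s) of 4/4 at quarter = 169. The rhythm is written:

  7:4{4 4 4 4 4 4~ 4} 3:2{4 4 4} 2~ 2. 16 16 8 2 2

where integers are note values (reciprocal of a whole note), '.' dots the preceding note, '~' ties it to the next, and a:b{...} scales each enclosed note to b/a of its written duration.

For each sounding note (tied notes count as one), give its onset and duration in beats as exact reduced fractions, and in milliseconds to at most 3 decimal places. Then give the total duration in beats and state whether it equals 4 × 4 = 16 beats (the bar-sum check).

1) 0.0ms=0b +202.874ms=4/7b
2) 202.874ms=4/7b +202.874ms=4/7b
3) 405.748ms=8/7b +202.874ms=4/7b
4) 608.622ms=12/7b +202.874ms=4/7b
5) 811.496ms=16/7b +202.874ms=4/7b
6) 1014.37ms=20/7b +405.748ms=8/7b
7) 1420.118ms=4b +236.686ms=2/3b
8) 1656.805ms=14/3b +236.686ms=2/3b
9) 1893.491ms=16/3b +236.686ms=2/3b
10) 2130.178ms=6b +1775.148ms=5b
11) 3905.325ms=11b +88.757ms=1/4b
12) 3994.083ms=45/4b +88.757ms=1/4b
13) 4082.84ms=23/2b +177.515ms=1/2b
14) 4260.355ms=12b +710.059ms=2b
15) 4970.414ms=14b +710.059ms=2b
Σ=16b of 16 (169bpm 4/4) — PASS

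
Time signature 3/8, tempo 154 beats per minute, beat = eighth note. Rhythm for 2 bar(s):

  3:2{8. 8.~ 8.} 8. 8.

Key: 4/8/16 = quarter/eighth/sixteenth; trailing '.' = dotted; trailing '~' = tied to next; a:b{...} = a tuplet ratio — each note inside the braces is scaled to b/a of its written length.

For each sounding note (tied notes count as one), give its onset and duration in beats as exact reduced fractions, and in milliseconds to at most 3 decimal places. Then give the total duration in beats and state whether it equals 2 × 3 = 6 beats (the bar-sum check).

1) 0.0ms=0b +389.61ms=1b
2) 389.61ms=1b +779.221ms=2b
3) 1168.831ms=3b +584.416ms=3/2b
4) 1753.247ms=9/2b +584.416ms=3/2b
Σ=6b of 6 (154bpm 3/8) — PASS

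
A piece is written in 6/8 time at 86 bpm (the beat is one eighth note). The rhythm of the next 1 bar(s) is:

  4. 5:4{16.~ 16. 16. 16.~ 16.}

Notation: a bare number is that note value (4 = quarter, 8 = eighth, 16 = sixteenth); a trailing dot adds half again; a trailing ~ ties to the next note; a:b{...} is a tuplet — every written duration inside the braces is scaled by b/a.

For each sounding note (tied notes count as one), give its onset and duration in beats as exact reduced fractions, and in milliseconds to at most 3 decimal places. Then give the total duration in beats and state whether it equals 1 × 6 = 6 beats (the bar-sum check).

1) 0.0ms=0b +2093.023ms=3b
2) 2093.023ms=3b +837.209ms=6/5b
3) 2930.233ms=21/5b +418.605ms=3/5b
4) 3348.837ms=24/5b +837.209ms=6/5b
Σ=6b of 6 (86bpm 6/8) — PASS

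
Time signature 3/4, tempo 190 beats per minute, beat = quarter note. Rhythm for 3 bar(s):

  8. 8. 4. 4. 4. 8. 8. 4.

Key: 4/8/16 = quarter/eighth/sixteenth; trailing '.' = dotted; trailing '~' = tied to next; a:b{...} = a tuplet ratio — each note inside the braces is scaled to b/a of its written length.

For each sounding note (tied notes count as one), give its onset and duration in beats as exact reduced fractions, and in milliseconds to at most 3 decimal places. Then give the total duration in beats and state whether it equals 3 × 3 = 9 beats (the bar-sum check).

1) 0.0ms=0b +236.842ms=3/4b
2) 236.842ms=3/4b +236.842ms=3/4b
3) 473.684ms=3/2b +473.684ms=3/2b
4) 947.368ms=3b +473.684ms=3/2b
5) 1421.053ms=9/2b +473.684ms=3/2b
6) 1894.737ms=6b +236.842ms=3/4b
7) 2131.579ms=27/4b +236.842ms=3/4b
8) 2368.421ms=15/2b +473.684ms=3/2b
Σ=9b of 9 (190bpm 3/4) — PASS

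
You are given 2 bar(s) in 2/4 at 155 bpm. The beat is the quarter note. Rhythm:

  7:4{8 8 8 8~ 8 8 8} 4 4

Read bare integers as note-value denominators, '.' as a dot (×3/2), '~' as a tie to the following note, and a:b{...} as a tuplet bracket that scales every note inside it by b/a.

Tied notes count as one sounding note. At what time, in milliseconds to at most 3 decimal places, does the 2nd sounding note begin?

1. 0.0ms @ 0 + 110.599ms (2/7)
2. 110.599ms @ 2/7 + 110.599ms (2/7)
3. 221.198ms @ 4/7 + 110.599ms (2/7)
4. 331.797ms @ 6/7 + 221.198ms (4/7)
5. 552.995ms @ 10/7 + 110.599ms (2/7)
6. 663.594ms @ 12/7 + 110.599ms (2/7)
7. 774.194ms @ 2 + 387.097ms (1)
8. 1161.29ms @ 3 + 387.097ms (1)

note 2 onset = 2/7b = 110.599ms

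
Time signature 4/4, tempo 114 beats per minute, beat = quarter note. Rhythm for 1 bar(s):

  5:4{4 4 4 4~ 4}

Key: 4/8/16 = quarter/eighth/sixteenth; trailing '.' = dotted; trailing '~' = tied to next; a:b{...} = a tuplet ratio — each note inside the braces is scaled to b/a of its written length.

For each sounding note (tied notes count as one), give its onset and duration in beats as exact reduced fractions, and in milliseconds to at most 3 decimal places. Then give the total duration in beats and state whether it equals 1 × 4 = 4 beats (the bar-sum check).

1) 0.0ms=0b +421.053ms=4/5b
2) 421.053ms=4/5b +421.053ms=4/5b
3) 842.105ms=8/5b +421.053ms=4/5b
4) 1263.158ms=12/5b +842.105ms=8/5b
Σ=4b of 4 (114bpm 4/4) — PASS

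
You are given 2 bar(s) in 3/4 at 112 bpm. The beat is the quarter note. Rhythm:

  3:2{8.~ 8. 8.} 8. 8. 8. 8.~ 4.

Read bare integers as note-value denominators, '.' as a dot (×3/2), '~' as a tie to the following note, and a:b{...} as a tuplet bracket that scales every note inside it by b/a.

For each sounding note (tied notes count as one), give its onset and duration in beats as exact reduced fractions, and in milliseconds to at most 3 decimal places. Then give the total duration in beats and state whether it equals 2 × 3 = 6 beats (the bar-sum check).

1) 0.0ms=0b +535.714ms=1b
2) 535.714ms=1b +267.857ms=1/2b
3) 803.571ms=3/2b +401.786ms=3/4b
4) 1205.357ms=9/4b +401.786ms=3/4b
5) 1607.143ms=3b +401.786ms=3/4b
6) 2008.929ms=15/4b +1205.357ms=9/4b
Σ=6b of 6 (112bpm 3/4) — PASS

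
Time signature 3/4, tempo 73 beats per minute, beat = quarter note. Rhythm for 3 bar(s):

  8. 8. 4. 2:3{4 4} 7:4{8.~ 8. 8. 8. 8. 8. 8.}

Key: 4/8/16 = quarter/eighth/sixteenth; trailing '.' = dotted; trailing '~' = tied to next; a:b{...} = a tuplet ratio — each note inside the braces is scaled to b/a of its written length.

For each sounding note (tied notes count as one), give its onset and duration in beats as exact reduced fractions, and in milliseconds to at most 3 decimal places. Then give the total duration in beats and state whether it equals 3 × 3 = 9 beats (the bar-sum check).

1) 0.0ms=0b +616.438ms=3/4b
2) 616.438ms=3/4b +616.438ms=3/4b
3) 1232.877ms=3/2b +1232.877ms=3/2b
4) 2465.753ms=3b +1232.877ms=3/2b
5) 3698.63ms=9/2b +1232.877ms=3/2b
6) 4931.507ms=6b +704.501ms=6/7b
7) 5636.008ms=48/7b +352.25ms=3/7b
8) 5988.258ms=51/7b +352.25ms=3/7b
9) 6340.509ms=54/7b +352.25ms=3/7b
10) 6692.759ms=57/7b +352.25ms=3/7b
11) 7045.01ms=60/7b +352.25ms=3/7b
Σ=9b of 9 (73bpm 3/4) — PASS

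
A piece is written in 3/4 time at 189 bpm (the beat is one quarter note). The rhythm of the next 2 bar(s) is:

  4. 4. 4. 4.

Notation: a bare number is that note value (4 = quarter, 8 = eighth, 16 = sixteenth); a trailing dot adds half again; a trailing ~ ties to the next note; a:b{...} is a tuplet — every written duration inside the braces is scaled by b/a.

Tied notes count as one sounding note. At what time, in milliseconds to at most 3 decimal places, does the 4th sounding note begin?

1. 0.0ms @ 0 + 476.19ms (3/2)
2. 476.19ms @ 3/2 + 476.19ms (3/2)
3. 952.381ms @ 3 + 476.19ms (3/2)
4. 1428.571ms @ 9/2 + 476.19ms (3/2)

note 4 onset = 9/2b = 1428.571ms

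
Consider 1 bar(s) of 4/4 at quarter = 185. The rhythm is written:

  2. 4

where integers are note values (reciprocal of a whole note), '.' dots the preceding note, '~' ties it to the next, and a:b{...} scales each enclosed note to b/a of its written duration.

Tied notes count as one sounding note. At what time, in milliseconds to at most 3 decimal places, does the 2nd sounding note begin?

1. 0.0ms @ 0 + 972.973ms (3)
2. 972.973ms @ 3 + 324.324ms (1)

note 2 onset = 3b = 972.973ms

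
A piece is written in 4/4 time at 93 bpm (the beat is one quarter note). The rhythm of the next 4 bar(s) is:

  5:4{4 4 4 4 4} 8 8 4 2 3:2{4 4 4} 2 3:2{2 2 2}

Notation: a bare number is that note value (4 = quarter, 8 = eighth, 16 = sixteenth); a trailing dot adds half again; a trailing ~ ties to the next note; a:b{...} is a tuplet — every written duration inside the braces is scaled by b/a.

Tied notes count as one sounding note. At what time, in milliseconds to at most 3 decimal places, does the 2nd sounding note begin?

note 2 onset = 4/5b = 516.129ms

1. 0.0ms @ 0 + 516.129ms (4/5)
2. 516.129ms @ 4/5 + 516.129ms (4/5)
3. 1032.258ms @ 8/5 + 516.129ms (4/5)
4. 1548.387ms @ 12/5 + 516.129ms (4/5)
5. 2064.516ms @ 16/5 + 516.129ms (4/5)
6. 2580.645ms @ 4 + 322.581ms (1/2)
7. 2903.226ms @ 9/2 + 322.581ms (1/2)
8. 3225.806ms @ 5 + 645.161ms (1)
9. 3870.968ms @ 6 + 1290.323ms (2)
10. 5161.29ms @ 8 + 430.108ms (2/3)
11. 5591.398ms @ 26/3 + 430.108ms (2/3)
12. 6021.505ms @ 28/3 + 430.108ms (2/3)
13. 6451.613ms @ 10 + 1290.323ms (2)
14. 7741.935ms @ 12 + 860.215ms (4/3)
15. 8602.151ms @ 40/3 + 860.215ms (4/3)
16. 9462.366ms @ 44/3 + 860.215ms (4/3)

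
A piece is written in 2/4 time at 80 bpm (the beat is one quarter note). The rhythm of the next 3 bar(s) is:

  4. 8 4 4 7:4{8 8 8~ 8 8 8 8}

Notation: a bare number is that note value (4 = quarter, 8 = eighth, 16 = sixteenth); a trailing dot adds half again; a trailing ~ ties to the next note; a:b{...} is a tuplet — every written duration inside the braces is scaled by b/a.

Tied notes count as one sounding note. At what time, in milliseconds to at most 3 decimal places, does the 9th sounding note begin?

note 9 onset = 38/7b = 4071.429ms

1. 0.0ms @ 0 + 1125.0ms (3/2)
2. 1125.0ms @ 3/2 + 375.0ms (1/2)
3. 1500.0ms @ 2 + 750.0ms (1)
4. 2250.0ms @ 3 + 750.0ms (1)
5. 3000.0ms @ 4 + 214.286ms (2/7)
6. 3214.286ms @ 30/7 + 214.286ms (2/7)
7. 3428.571ms @ 32/7 + 428.571ms (4/7)
8. 3857.143ms @ 36/7 + 214.286ms (2/7)
9. 4071.429ms @ 38/7 + 214.286ms (2/7)
10. 4285.714ms @ 40/7 + 214.286ms (2/7)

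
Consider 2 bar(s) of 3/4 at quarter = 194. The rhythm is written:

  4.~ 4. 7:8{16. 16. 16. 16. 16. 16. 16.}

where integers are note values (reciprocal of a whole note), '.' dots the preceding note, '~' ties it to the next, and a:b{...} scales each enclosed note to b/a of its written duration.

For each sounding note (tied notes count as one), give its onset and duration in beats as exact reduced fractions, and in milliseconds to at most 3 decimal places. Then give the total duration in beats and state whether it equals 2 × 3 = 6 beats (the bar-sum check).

1) 0.0ms=0b +927.835ms=3b
2) 927.835ms=3b +132.548ms=3/7b
3) 1060.383ms=24/7b +132.548ms=3/7b
4) 1192.931ms=27/7b +132.548ms=3/7b
5) 1325.479ms=30/7b +132.548ms=3/7b
6) 1458.027ms=33/7b +132.548ms=3/7b
7) 1590.574ms=36/7b +132.548ms=3/7b
8) 1723.122ms=39/7b +132.548ms=3/7b
Σ=6b of 6 (194bpm 3/4) — PASS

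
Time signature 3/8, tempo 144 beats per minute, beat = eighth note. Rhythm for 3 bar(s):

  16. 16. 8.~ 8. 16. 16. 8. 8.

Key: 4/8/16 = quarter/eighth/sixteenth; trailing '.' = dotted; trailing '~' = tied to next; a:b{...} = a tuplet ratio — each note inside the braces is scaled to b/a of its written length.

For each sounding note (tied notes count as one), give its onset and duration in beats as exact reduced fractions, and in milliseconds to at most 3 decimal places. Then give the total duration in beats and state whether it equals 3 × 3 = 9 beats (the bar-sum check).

1) 0.0ms=0b +312.5ms=3/4b
2) 312.5ms=3/4b +312.5ms=3/4b
3) 625.0ms=3/2b +1250.0ms=3b
4) 1875.0ms=9/2b +312.5ms=3/4b
5) 2187.5ms=21/4b +312.5ms=3/4b
6) 2500.0ms=6b +625.0ms=3/2b
7) 3125.0ms=15/2b +625.0ms=3/2b
Σ=9b of 9 (144bpm 3/8) — PASS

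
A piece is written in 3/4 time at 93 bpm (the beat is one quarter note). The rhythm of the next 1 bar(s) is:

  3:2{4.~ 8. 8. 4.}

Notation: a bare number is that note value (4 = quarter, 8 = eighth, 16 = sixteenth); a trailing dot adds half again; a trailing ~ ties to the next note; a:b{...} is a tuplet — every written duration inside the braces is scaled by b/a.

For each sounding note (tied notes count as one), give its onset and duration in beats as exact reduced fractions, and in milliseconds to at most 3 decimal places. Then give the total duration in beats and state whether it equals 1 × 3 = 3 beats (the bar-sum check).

1) 0.0ms=0b +967.742ms=3/2b
2) 967.742ms=3/2b +322.581ms=1/2b
3) 1290.323ms=2b +645.161ms=1b
Σ=3b of 3 (93bpm 3/4) — PASS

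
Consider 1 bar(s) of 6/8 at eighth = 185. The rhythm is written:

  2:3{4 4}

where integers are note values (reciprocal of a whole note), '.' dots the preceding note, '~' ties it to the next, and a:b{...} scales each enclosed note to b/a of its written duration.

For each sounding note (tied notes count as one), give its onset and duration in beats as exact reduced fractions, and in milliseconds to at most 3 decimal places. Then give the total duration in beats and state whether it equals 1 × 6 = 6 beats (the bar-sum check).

1) 0.0ms=0b +972.973ms=3b
2) 972.973ms=3b +972.973ms=3b
Σ=6b of 6 (185bpm 6/8) — PASS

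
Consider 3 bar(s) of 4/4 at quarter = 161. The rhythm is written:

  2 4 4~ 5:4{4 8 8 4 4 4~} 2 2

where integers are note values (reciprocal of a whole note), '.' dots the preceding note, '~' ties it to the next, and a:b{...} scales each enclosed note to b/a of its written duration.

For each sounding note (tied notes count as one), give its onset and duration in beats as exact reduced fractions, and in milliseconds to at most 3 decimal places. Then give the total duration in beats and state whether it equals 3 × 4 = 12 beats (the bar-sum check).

1) 0.0ms=0b +745.342ms=2b
2) 745.342ms=2b +372.671ms=1b
3) 1118.012ms=3b +670.807ms=9/5b
4) 1788.82ms=24/5b +149.068ms=2/5b
5) 1937.888ms=26/5b +149.068ms=2/5b
6) 2086.957ms=28/5b +298.137ms=4/5b
7) 2385.093ms=32/5b +298.137ms=4/5b
8) 2683.23ms=36/5b +1043.478ms=14/5b
9) 3726.708ms=10b +745.342ms=2b
Σ=12b of 12 (161bpm 4/4) — PASS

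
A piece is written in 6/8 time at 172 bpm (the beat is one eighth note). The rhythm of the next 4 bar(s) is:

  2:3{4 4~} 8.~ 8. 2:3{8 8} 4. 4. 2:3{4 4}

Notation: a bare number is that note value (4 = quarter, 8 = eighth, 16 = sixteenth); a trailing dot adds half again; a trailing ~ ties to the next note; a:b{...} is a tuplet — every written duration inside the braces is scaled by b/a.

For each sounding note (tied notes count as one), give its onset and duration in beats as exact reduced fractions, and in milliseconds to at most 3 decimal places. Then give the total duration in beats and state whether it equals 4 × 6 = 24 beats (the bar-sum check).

1) 0.0ms=0b +1046.512ms=3b
2) 1046.512ms=3b +2093.023ms=6b
3) 3139.535ms=9b +523.256ms=3/2b
4) 3662.791ms=21/2b +523.256ms=3/2b
5) 4186.047ms=12b +1046.512ms=3b
6) 5232.558ms=15b +1046.512ms=3b
7) 6279.07ms=18b +1046.512ms=3b
8) 7325.581ms=21b +1046.512ms=3b
Σ=24b of 24 (172bpm 6/8) — PASS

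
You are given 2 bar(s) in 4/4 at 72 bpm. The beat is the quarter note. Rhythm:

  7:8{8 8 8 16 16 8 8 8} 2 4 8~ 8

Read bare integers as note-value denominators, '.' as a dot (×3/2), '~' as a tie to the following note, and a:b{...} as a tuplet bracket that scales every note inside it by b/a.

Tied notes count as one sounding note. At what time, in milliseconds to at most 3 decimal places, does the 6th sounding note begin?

note 6 onset = 16/7b = 1904.762ms

1. 0.0ms @ 0 + 476.19ms (4/7)
2. 476.19ms @ 4/7 + 476.19ms (4/7)
3. 952.381ms @ 8/7 + 476.19ms (4/7)
4. 1428.571ms @ 12/7 + 238.095ms (2/7)
5. 1666.667ms @ 2 + 238.095ms (2/7)
6. 1904.762ms @ 16/7 + 476.19ms (4/7)
7. 2380.952ms @ 20/7 + 476.19ms (4/7)
8. 2857.143ms @ 24/7 + 476.19ms (4/7)
9. 3333.333ms @ 4 + 1666.667ms (2)
10. 5000.0ms @ 6 + 833.333ms (1)
11. 5833.333ms @ 7 + 833.333ms (1)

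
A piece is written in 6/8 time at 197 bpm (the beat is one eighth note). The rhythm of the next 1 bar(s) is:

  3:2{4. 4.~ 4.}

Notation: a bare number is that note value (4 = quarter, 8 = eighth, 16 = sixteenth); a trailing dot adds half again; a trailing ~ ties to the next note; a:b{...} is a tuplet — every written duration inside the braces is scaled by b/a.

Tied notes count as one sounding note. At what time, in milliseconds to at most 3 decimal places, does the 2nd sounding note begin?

1. 0.0ms @ 0 + 609.137ms (2)
2. 609.137ms @ 2 + 1218.274ms (4)

note 2 onset = 2b = 609.137ms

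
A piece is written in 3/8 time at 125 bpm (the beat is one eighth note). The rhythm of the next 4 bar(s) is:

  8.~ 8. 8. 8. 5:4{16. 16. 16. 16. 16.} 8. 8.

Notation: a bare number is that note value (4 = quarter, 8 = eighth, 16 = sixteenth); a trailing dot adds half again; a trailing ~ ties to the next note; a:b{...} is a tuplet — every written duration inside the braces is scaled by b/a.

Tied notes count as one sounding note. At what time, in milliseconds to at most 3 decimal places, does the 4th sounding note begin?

1. 0.0ms @ 0 + 1440.0ms (3)
2. 1440.0ms @ 3 + 720.0ms (3/2)
3. 2160.0ms @ 9/2 + 720.0ms (3/2)
4. 2880.0ms @ 6 + 288.0ms (3/5)
5. 3168.0ms @ 33/5 + 288.0ms (3/5)
6. 3456.0ms @ 36/5 + 288.0ms (3/5)
7. 3744.0ms @ 39/5 + 288.0ms (3/5)
8. 4032.0ms @ 42/5 + 288.0ms (3/5)
9. 4320.0ms @ 9 + 720.0ms (3/2)
10. 5040.0ms @ 21/2 + 720.0ms (3/2)

note 4 onset = 6b = 2880.0ms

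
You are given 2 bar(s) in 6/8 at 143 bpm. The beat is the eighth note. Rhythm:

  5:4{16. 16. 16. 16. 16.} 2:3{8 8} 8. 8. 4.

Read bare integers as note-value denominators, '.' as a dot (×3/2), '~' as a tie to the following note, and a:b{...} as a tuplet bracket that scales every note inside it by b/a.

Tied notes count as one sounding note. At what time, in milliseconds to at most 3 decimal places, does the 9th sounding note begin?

1. 0.0ms @ 0 + 251.748ms (3/5)
2. 251.748ms @ 3/5 + 251.748ms (3/5)
3. 503.497ms @ 6/5 + 251.748ms (3/5)
4. 755.245ms @ 9/5 + 251.748ms (3/5)
5. 1006.993ms @ 12/5 + 251.748ms (3/5)
6. 1258.741ms @ 3 + 629.371ms (3/2)
7. 1888.112ms @ 9/2 + 629.371ms (3/2)
8. 2517.483ms @ 6 + 629.371ms (3/2)
9. 3146.853ms @ 15/2 + 629.371ms (3/2)
10. 3776.224ms @ 9 + 1258.741ms (3)

note 9 onset = 15/2b = 3146.853ms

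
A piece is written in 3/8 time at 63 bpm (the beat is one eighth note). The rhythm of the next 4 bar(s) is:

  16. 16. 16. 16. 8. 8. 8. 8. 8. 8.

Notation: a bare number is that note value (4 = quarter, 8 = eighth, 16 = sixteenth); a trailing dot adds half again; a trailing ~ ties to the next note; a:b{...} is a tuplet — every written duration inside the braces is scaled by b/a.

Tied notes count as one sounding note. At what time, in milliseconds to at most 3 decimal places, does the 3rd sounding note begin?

1. 0.0ms @ 0 + 714.286ms (3/4)
2. 714.286ms @ 3/4 + 714.286ms (3/4)
3. 1428.571ms @ 3/2 + 714.286ms (3/4)
4. 2142.857ms @ 9/4 + 714.286ms (3/4)
5. 2857.143ms @ 3 + 1428.571ms (3/2)
6. 4285.714ms @ 9/2 + 1428.571ms (3/2)
7. 5714.286ms @ 6 + 1428.571ms (3/2)
8. 7142.857ms @ 15/2 + 1428.571ms (3/2)
9. 8571.429ms @ 9 + 1428.571ms (3/2)
10. 10000.0ms @ 21/2 + 1428.571ms (3/2)

note 3 onset = 3/2b = 1428.571ms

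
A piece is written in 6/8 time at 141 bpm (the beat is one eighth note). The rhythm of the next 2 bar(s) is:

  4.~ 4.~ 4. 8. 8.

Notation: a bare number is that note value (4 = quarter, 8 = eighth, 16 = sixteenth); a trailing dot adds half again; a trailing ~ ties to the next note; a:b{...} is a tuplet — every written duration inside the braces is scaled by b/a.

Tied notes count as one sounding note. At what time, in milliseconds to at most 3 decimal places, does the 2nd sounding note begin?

note 2 onset = 9b = 3829.787ms

1. 0.0ms @ 0 + 3829.787ms (9)
2. 3829.787ms @ 9 + 638.298ms (3/2)
3. 4468.085ms @ 21/2 + 638.298ms (3/2)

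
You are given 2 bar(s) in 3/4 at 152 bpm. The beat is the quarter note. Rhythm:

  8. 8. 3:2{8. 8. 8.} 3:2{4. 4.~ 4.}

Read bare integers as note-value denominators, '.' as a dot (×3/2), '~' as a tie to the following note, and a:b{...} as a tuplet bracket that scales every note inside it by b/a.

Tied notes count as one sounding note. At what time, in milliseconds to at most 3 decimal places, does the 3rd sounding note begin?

1. 0.0ms @ 0 + 296.053ms (3/4)
2. 296.053ms @ 3/4 + 296.053ms (3/4)
3. 592.105ms @ 3/2 + 197.368ms (1/2)
4. 789.474ms @ 2 + 197.368ms (1/2)
5. 986.842ms @ 5/2 + 197.368ms (1/2)
6. 1184.211ms @ 3 + 394.737ms (1)
7. 1578.947ms @ 4 + 789.474ms (2)

note 3 onset = 3/2b = 592.105ms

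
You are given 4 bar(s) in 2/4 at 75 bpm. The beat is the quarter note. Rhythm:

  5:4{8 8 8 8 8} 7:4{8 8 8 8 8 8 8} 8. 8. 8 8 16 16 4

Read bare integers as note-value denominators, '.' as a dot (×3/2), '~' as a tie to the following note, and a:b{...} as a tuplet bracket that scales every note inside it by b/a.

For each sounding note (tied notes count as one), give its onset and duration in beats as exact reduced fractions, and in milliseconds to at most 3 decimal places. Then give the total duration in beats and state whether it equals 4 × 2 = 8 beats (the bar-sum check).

1) 0.0ms=0b +320.0ms=2/5b
2) 320.0ms=2/5b +320.0ms=2/5b
3) 640.0ms=4/5b +320.0ms=2/5b
4) 960.0ms=6/5b +320.0ms=2/5b
5) 1280.0ms=8/5b +320.0ms=2/5b
6) 1600.0ms=2b +228.571ms=2/7b
7) 1828.571ms=16/7b +228.571ms=2/7b
8) 2057.143ms=18/7b +228.571ms=2/7b
9) 2285.714ms=20/7b +228.571ms=2/7b
10) 2514.286ms=22/7b +228.571ms=2/7b
11) 2742.857ms=24/7b +228.571ms=2/7b
12) 2971.429ms=26/7b +228.571ms=2/7b
13) 3200.0ms=4b +600.0ms=3/4b
14) 3800.0ms=19/4b +600.0ms=3/4b
15) 4400.0ms=11/2b +400.0ms=1/2b
16) 4800.0ms=6b +400.0ms=1/2b
17) 5200.0ms=13/2b +200.0ms=1/4b
18) 5400.0ms=27/4b +200.0ms=1/4b
19) 5600.0ms=7b +800.0ms=1b
Σ=8b of 8 (75bpm 2/4) — PASS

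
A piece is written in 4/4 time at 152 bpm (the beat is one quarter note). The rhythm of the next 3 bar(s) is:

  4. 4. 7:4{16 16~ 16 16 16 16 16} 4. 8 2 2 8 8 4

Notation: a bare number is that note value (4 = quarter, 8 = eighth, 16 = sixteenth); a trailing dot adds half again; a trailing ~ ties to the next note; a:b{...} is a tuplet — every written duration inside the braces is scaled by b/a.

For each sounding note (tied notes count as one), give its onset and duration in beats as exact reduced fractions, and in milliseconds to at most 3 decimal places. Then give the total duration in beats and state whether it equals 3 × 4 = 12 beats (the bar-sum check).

1) 0.0ms=0b +592.105ms=3/2b
2) 592.105ms=3/2b +592.105ms=3/2b
3) 1184.211ms=3b +56.391ms=1/7b
4) 1240.602ms=22/7b +112.782ms=2/7b
5) 1353.383ms=24/7b +56.391ms=1/7b
6) 1409.774ms=25/7b +56.391ms=1/7b
7) 1466.165ms=26/7b +56.391ms=1/7b
8) 1522.556ms=27/7b +56.391ms=1/7b
9) 1578.947ms=4b +592.105ms=3/2b
10) 2171.053ms=11/2b +197.368ms=1/2b
11) 2368.421ms=6b +789.474ms=2b
12) 3157.895ms=8b +789.474ms=2b
13) 3947.368ms=10b +197.368ms=1/2b
14) 4144.737ms=21/2b +197.368ms=1/2b
15) 4342.105ms=11b +394.737ms=1b
Σ=12b of 12 (152bpm 4/4) — PASS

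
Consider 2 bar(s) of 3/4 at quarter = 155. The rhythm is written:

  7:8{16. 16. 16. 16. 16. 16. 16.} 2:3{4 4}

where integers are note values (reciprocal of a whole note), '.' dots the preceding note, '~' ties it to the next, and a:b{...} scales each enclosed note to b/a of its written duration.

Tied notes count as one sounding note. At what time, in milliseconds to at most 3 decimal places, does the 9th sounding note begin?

1. 0.0ms @ 0 + 165.899ms (3/7)
2. 165.899ms @ 3/7 + 165.899ms (3/7)
3. 331.797ms @ 6/7 + 165.899ms (3/7)
4. 497.696ms @ 9/7 + 165.899ms (3/7)
5. 663.594ms @ 12/7 + 165.899ms (3/7)
6. 829.493ms @ 15/7 + 165.899ms (3/7)
7. 995.392ms @ 18/7 + 165.899ms (3/7)
8. 1161.29ms @ 3 + 580.645ms (3/2)
9. 1741.935ms @ 9/2 + 580.645ms (3/2)

note 9 onset = 9/2b = 1741.935ms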